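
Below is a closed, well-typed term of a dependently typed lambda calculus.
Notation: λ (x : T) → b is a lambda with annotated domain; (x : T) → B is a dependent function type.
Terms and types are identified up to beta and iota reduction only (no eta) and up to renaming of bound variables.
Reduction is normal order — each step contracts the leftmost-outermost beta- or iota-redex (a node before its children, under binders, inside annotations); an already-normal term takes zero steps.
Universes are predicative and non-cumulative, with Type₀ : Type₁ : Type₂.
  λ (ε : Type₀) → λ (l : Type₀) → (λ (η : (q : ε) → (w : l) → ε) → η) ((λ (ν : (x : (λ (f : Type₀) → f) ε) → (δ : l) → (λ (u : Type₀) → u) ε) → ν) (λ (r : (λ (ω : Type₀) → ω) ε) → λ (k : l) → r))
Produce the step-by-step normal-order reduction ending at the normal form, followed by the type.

normal-order reduction sequence:
  λ (ε : Type₀) → λ (l : Type₀) → (λ (η : (q : ε) → (w : l) → ε) → η) ((λ (ν : (x : (λ (f : Type₀) → f) ε) → (δ : l) → (λ (u : Type₀) → u) ε) → ν) (λ (r : (λ (ω : Type₀) → ω) ε) → λ (k : l) → r))
  ~> λ (ε : Type₀) → λ (l : Type₀) → (λ (η : (q : (λ (w : Type₀) → w) ε) → (ν : l) → (λ (x : Type₀) → x) ε) → η) (λ (f : (λ (δ : Type₀) → δ) ε) → λ (u : l) → f)
  ~> λ (ε : Type₀) → λ (l : Type₀) → λ (η : (λ (q : Type₀) → q) ε) → λ (w : l) → η
  ~> λ (ε : Type₀) → λ (l : Type₀) → λ (η : ε) → λ (q : l) → η
inferred type:
  (ε : Type₀) → (l : Type₀) → (η : ε) → (q : l) → ε


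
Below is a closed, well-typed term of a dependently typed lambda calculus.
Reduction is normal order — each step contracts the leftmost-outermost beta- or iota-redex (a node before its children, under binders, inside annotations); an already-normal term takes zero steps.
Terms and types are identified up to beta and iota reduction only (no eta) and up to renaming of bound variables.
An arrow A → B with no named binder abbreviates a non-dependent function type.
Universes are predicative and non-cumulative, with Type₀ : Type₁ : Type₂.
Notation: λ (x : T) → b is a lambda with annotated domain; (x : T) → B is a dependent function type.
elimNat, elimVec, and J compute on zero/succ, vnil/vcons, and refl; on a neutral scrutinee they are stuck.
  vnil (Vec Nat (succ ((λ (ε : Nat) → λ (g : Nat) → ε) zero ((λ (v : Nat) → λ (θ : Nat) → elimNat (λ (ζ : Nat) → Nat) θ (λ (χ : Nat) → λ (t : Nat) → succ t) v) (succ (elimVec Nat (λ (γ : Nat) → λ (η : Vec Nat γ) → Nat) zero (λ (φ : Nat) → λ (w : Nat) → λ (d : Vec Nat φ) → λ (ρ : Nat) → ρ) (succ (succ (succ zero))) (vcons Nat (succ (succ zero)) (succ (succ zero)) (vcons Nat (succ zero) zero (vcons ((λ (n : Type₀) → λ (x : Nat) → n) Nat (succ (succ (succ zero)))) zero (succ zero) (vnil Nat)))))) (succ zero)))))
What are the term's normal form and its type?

reduced normal form:
  vnil (Vec Nat (succ zero))
the term's type:
  Vec (Vec Nat (succ zero)) zero


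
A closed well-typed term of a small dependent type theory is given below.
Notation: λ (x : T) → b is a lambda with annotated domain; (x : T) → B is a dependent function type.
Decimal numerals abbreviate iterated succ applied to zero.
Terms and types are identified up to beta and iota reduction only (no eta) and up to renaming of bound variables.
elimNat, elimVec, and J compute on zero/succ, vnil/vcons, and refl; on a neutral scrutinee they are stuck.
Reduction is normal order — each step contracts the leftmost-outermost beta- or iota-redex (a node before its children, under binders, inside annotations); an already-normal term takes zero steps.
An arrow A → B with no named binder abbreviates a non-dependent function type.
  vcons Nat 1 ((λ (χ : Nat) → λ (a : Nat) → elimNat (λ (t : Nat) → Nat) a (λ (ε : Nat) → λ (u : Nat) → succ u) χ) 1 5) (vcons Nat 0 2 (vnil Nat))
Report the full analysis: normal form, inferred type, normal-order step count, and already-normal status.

reduced normal form:
  vcons Nat 1 6 (vcons Nat 0 2 (vnil Nat))
the term's type:
  Vec Nat 2
normal-order step count: 6
started in normal form: no
first redex: a beta-redex


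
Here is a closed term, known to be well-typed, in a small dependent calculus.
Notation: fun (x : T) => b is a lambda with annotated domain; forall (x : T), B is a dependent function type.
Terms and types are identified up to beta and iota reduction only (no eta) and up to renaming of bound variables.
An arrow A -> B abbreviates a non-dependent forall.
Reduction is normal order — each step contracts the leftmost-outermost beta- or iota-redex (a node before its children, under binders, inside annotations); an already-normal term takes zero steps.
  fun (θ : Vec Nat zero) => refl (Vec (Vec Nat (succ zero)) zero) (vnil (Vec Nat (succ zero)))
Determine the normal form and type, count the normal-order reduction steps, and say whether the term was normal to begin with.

resulting normal form:
  fun (θ : Vec Nat zero) => refl (Vec (Vec Nat (succ zero)) zero) (vnil (Vec Nat (succ zero)))
type:
  Vec Nat zero -> Eq (Vec (Vec Nat (succ zero)) zero) (vnil (Vec Nat (succ zero))) (vnil (Vec Nat (succ zero)))
reduction steps (normal order): 0
term was already normal: yes


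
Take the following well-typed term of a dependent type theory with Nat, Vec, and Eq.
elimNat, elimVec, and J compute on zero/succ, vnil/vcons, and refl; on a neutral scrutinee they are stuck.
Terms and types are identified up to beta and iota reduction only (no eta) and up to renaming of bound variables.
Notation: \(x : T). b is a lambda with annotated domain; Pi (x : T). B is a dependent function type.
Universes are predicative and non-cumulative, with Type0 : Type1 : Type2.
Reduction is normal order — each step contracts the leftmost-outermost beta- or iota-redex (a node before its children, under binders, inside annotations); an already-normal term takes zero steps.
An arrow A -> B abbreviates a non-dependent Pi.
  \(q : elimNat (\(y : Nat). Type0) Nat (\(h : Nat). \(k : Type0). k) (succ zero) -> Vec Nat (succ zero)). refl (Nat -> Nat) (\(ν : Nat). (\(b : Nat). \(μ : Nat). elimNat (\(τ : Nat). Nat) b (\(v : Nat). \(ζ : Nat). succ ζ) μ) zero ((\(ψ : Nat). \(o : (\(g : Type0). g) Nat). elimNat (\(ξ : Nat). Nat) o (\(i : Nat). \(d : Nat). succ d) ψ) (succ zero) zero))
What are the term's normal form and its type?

normal form:
  \(q : Nat -> Vec Nat (succ zero)). refl (Nat -> Nat) (\(y : Nat). succ zero)
inferred type:
  (Nat -> Vec Nat (succ zero)) -> Eq (Nat -> Nat) (\(q : Nat). succ zero) (\(y : Nat). succ zero)
observation: 16 normal-order steps separate the term from its normal form.


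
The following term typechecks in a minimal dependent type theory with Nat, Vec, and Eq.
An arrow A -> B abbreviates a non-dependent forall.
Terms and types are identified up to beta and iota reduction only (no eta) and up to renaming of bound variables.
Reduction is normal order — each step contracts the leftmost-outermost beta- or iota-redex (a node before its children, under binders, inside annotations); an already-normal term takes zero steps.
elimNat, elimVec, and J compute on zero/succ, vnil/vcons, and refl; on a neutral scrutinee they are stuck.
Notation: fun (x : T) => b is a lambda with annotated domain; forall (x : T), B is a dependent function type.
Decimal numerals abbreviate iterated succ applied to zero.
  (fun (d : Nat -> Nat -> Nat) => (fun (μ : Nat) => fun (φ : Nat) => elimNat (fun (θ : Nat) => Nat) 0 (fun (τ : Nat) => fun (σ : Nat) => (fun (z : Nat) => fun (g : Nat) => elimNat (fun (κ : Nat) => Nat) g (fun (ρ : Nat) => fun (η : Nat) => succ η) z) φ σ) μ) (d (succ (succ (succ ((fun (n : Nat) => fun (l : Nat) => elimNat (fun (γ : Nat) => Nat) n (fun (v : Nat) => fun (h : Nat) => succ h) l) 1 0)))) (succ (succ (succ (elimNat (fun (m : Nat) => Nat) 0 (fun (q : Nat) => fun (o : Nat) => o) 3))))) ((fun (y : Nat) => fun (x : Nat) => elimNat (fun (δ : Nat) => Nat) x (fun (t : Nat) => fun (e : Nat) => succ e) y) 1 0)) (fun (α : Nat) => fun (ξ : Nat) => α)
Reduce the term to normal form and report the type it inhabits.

normal form:
  4
type:
  Nat
observation: the leftmost-outermost redex is a beta-redex, and normalization takes 33 steps.


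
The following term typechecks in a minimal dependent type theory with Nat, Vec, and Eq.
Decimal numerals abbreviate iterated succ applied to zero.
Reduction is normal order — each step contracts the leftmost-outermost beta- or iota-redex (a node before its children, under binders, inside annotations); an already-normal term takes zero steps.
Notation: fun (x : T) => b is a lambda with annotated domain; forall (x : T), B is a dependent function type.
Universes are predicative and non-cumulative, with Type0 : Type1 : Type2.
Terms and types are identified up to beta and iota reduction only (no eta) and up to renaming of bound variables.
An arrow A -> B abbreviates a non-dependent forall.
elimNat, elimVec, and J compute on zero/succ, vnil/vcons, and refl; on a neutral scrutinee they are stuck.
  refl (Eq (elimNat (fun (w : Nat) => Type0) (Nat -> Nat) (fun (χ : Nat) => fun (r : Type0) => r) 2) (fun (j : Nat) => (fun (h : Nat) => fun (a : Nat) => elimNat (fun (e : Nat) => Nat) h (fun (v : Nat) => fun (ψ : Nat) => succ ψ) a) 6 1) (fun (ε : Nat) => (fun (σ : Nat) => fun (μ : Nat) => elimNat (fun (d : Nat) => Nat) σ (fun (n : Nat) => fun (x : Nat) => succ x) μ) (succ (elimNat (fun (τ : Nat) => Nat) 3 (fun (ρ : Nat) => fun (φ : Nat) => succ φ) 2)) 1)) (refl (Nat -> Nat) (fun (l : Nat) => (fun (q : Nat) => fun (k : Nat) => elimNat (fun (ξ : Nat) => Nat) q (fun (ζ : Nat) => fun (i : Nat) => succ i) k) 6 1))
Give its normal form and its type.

normal form:
  refl (Eq (Nat -> Nat) (fun (w : Nat) => 7) (fun (χ : Nat) => 7)) (refl (Nat -> Nat) (fun (r : Nat) => 7))
type:
  Eq (Eq (Nat -> Nat) (fun (w : Nat) => 7) (fun (χ : Nat) => 7)) (refl (Nat -> Nat) (fun (r : Nat) => 7)) (refl (Nat -> Nat) (fun (j : Nat) => 7))


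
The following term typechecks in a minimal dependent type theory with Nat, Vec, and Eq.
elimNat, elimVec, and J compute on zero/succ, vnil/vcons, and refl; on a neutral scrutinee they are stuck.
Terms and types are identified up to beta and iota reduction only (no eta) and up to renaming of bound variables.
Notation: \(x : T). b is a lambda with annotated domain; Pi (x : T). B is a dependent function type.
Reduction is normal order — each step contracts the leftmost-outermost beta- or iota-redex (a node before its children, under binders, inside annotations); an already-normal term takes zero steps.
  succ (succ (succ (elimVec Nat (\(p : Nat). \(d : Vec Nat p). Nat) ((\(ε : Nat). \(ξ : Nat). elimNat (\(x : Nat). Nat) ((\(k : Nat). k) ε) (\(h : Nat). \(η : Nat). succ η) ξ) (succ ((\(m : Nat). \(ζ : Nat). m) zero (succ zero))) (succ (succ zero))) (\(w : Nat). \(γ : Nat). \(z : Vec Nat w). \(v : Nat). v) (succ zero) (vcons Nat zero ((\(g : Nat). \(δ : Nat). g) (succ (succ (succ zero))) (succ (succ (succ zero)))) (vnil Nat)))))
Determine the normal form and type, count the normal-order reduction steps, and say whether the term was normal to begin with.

reduced normal form:
  succ (succ (succ (succ (succ (succ zero)))))
the term's type:
  Nat
normal-order step count: 18
already normal: no
first redex: an elimVec iota-redex


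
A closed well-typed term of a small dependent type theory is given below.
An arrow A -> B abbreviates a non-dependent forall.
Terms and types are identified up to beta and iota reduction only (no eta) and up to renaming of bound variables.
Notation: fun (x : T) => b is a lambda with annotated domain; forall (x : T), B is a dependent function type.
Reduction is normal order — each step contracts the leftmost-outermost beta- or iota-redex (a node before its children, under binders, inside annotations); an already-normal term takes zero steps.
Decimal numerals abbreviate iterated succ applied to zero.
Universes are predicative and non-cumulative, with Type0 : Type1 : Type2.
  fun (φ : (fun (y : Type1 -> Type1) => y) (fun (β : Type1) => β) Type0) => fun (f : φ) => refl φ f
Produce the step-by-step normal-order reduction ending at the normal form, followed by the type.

reduction (normal order):
  fun (φ : (fun (y : Type1 -> Type1) => y) (fun (β : Type1) => β) Type0) => fun (f : φ) => refl φ f
  ~> fun (φ : (fun (y : Type1) => y) Type0) => fun (β : φ) => refl φ β
  ~> fun (φ : Type0) => fun (y : φ) => refl φ y
inferred type:
  forall (φ : Type0), forall (y : φ), Eq φ y y


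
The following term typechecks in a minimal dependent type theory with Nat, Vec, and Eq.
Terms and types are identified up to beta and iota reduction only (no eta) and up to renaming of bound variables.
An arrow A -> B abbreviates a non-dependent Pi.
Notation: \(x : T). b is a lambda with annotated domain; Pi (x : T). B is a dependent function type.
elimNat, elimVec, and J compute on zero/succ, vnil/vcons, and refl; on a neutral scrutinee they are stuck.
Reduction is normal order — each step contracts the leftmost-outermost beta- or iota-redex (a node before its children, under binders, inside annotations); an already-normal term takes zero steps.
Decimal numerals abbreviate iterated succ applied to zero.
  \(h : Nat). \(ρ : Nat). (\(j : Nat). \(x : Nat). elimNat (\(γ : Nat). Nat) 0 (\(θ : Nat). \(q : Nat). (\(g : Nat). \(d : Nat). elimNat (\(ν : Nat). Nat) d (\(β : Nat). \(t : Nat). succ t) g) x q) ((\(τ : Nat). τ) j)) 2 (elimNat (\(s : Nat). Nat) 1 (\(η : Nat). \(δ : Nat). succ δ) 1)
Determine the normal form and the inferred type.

normal form:
  \(h : Nat). \(ρ : Nat). 4
the term's type:
  Nat -> Nat -> Nat
observation: the term reaches its normal form after 23 normal-order steps.


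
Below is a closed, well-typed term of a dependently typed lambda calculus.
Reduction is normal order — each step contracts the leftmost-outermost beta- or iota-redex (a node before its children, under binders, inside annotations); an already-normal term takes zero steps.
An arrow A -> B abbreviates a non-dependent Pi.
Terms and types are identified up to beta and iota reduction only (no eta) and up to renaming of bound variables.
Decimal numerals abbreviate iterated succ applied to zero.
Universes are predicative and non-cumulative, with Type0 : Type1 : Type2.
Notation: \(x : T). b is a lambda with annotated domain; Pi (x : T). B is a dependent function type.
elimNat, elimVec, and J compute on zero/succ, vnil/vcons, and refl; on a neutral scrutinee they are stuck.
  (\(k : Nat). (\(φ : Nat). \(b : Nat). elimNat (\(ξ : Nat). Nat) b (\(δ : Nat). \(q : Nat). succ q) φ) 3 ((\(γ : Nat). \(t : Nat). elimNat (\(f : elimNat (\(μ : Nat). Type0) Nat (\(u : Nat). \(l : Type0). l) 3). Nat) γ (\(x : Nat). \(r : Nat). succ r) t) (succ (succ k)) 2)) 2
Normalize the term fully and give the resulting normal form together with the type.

resulting normal form:
  9
the term's type:
  Nat
observation: the first redex contracted is a beta-redex; the normal form is reached in 22 normal-order steps.


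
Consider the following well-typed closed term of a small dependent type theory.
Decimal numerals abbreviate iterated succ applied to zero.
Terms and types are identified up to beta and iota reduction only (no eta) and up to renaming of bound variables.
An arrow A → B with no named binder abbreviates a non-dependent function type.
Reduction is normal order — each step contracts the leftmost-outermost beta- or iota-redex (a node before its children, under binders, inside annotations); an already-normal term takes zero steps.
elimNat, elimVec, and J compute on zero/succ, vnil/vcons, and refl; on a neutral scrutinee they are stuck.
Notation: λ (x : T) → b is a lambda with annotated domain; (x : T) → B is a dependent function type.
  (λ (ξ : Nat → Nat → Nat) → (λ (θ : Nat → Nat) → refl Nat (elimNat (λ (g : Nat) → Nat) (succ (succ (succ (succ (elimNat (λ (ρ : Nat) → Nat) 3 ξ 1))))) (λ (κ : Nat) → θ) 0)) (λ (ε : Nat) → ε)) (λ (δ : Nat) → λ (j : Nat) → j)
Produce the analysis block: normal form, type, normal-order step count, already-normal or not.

resulting normal form:
  refl Nat 7
the term's type:
  Eq Nat 7 7
reduction steps (normal order): 7
term was already normal: no
first redex: a beta-redex


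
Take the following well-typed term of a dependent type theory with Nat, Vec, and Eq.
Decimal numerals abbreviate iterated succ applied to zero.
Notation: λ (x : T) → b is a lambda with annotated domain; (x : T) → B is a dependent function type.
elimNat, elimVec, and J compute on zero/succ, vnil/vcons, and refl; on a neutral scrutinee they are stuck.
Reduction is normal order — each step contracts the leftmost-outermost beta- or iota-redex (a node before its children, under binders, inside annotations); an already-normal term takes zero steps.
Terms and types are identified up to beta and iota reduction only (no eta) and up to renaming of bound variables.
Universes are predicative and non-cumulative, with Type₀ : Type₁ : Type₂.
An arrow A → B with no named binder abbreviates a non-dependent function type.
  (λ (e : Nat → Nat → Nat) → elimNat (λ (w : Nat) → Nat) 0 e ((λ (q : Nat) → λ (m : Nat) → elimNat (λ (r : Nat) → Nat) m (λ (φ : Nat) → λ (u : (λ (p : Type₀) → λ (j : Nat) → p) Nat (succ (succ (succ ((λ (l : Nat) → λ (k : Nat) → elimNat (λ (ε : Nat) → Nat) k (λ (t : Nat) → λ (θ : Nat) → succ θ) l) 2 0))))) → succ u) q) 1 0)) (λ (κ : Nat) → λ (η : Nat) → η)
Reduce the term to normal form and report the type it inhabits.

reduced normal form:
  0
inferred type:
  Nat


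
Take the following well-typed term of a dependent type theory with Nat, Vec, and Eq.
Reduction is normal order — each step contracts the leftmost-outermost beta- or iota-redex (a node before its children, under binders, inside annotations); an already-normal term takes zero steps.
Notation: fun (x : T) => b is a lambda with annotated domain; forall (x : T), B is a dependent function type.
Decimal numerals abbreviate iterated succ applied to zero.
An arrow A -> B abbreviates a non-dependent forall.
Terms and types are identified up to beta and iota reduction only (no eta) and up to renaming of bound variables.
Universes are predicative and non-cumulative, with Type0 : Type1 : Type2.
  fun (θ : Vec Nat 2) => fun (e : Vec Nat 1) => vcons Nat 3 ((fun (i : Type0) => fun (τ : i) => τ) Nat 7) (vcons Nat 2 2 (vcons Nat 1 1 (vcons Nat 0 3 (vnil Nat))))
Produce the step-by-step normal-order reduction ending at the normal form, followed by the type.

reduction (normal order):
  fun (θ : Vec Nat 2) => fun (e : Vec Nat 1) => vcons Nat 3 ((fun (i : Type0) => fun (τ : i) => τ) Nat 7) (vcons Nat 2 2 (vcons Nat 1 1 (vcons Nat 0 3 (vnil Nat))))
  ~> fun (θ : Vec Nat 2) => fun (e : Vec Nat 1) => vcons Nat 3 ((fun (i : Nat) => i) 7) (vcons Nat 2 2 (vcons Nat 1 1 (vcons Nat 0 3 (vnil Nat))))
  ~> fun (θ : Vec Nat 2) => fun (e : Vec Nat 1) => vcons Nat 3 7 (vcons Nat 2 2 (vcons Nat 1 1 (vcons Nat 0 3 (vnil Nat))))
the term's type:
  Vec Nat 2 -> Vec Nat 1 -> Vec Nat 4


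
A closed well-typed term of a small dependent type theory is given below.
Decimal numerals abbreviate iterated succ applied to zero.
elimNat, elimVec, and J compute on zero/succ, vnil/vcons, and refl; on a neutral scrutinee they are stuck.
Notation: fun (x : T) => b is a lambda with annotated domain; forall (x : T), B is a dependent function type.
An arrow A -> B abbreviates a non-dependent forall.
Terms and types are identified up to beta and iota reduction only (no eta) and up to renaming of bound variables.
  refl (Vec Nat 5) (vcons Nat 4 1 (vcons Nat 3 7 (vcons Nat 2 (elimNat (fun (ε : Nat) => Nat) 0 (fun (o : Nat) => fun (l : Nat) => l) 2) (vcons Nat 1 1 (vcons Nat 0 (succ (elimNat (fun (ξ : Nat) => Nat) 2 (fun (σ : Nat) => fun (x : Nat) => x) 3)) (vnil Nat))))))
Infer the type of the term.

type:
  Eq (Vec Nat 5) (vcons Nat 4 1 (vcons Nat 3 7 (vcons Nat 2 0 (vcons Nat 1 1 (vcons Nat 0 3 (vnil Nat)))))) (vcons Nat 4 1 (vcons Nat 3 7 (vcons Nat 2 0 (vcons Nat 1 1 (vcons Nat 0 3 (vnil Nat))))))


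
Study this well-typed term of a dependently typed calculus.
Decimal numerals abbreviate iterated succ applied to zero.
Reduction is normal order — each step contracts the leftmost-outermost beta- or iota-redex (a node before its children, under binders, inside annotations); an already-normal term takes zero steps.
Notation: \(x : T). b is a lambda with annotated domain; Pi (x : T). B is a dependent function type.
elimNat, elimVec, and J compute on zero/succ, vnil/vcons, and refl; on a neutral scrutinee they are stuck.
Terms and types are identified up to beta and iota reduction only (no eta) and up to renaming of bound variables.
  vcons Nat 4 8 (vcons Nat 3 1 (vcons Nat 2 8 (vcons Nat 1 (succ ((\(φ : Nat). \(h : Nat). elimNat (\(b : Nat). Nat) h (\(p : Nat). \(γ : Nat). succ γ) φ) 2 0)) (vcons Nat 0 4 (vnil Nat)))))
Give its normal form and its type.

reduced normal form:
  vcons Nat 4 8 (vcons Nat 3 1 (vcons Nat 2 8 (vcons Nat 1 3 (vcons Nat 0 4 (vnil Nat)))))
inferred type:
  Vec Nat 5
observation: contracting a beta-redex first, the term normalizes in 9 steps.


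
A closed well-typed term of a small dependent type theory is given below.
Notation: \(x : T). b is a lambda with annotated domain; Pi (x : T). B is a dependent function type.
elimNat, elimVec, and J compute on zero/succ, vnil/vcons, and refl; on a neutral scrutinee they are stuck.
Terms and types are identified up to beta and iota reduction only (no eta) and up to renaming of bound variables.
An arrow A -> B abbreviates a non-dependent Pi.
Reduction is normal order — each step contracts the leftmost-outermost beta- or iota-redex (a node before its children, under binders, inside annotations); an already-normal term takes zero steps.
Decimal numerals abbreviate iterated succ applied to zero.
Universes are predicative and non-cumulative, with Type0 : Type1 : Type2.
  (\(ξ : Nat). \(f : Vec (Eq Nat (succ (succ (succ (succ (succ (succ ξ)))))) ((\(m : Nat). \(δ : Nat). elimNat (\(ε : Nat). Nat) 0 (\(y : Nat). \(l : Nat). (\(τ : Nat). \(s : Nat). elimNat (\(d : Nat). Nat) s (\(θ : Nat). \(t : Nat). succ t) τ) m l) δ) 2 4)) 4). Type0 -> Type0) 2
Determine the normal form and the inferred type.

resulting normal form:
  \(ξ : Vec (Eq Nat 8 8) 4). Type0 -> Type0
type:
  Vec (Eq Nat 8 8) 4 -> Type1
observation: the term reaches its normal form after 52 normal-order steps.


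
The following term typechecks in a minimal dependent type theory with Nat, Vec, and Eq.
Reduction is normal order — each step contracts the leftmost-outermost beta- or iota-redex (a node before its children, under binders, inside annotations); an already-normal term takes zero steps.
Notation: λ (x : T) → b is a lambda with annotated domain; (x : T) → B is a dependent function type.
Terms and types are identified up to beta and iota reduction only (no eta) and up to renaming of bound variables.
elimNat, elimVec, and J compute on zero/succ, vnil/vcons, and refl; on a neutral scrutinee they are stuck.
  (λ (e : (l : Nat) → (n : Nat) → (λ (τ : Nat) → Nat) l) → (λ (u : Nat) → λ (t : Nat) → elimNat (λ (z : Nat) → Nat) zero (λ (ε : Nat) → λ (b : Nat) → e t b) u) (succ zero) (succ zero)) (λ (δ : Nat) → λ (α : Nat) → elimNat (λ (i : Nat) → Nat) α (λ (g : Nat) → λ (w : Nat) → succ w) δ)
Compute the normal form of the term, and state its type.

reduced normal form:
  succ zero
the term's type:
  Nat


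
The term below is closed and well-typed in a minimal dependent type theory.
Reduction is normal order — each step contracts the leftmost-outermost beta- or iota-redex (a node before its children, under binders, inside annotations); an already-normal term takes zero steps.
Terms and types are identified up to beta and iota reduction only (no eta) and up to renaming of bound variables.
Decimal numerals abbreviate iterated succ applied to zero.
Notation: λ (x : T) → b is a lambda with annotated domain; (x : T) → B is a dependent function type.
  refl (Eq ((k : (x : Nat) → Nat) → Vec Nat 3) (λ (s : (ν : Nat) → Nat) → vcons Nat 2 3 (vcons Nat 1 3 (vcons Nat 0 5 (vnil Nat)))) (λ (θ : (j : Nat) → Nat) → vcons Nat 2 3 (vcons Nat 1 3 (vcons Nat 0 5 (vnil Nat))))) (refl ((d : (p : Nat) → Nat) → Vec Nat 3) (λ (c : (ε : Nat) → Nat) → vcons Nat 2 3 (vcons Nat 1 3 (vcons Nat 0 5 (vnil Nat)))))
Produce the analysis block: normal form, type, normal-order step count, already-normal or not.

resulting normal form:
  refl (Eq ((k : (x : Nat) → Nat) → Vec Nat 3) (λ (s : (ν : Nat) → Nat) → vcons Nat 2 3 (vcons Nat 1 3 (vcons Nat 0 5 (vnil Nat)))) (λ (θ : (j : Nat) → Nat) → vcons Nat 2 3 (vcons Nat 1 3 (vcons Nat 0 5 (vnil Nat))))) (refl ((d : (p : Nat) → Nat) → Vec Nat 3) (λ (c : (ε : Nat) → Nat) → vcons Nat 2 3 (vcons Nat 1 3 (vcons Nat 0 5 (vnil Nat)))))
the term's type:
  Eq (Eq ((k : (x : Nat) → Nat) → Vec Nat 3) (λ (s : (ν : Nat) → Nat) → vcons Nat 2 3 (vcons Nat 1 3 (vcons Nat 0 5 (vnil Nat)))) (λ (θ : (j : Nat) → Nat) → vcons Nat 2 3 (vcons Nat 1 3 (vcons Nat 0 5 (vnil Nat))))) (refl ((d : (p : Nat) → Nat) → Vec Nat 3) (λ (c : (ε : Nat) → Nat) → vcons Nat 2 3 (vcons Nat 1 3 (vcons Nat 0 5 (vnil Nat))))) (refl ((σ : (t : Nat) → Nat) → Vec Nat 3) (λ (e : (i : Nat) → Nat) → vcons Nat 2 3 (vcons Nat 1 3 (vcons Nat 0 5 (vnil Nat)))))
reduction steps (normal order): 0
started in normal form: yes


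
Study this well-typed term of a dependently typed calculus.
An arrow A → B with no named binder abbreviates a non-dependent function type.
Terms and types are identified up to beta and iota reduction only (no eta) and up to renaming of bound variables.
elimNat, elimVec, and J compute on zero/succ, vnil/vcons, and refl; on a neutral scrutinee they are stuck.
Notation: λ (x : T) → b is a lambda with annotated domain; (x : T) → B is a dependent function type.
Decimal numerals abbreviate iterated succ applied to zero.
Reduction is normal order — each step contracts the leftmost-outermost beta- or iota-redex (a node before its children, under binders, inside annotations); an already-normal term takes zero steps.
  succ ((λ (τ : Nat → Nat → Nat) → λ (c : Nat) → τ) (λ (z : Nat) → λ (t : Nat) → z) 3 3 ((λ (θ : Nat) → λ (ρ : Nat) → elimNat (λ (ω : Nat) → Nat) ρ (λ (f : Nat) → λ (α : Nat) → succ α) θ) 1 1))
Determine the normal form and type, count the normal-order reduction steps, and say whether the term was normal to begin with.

reduced normal form:
  4
the term's type:
  Nat
steps to reach normal form (normal order): 4
started in normal form: no
first redex: a beta-redex


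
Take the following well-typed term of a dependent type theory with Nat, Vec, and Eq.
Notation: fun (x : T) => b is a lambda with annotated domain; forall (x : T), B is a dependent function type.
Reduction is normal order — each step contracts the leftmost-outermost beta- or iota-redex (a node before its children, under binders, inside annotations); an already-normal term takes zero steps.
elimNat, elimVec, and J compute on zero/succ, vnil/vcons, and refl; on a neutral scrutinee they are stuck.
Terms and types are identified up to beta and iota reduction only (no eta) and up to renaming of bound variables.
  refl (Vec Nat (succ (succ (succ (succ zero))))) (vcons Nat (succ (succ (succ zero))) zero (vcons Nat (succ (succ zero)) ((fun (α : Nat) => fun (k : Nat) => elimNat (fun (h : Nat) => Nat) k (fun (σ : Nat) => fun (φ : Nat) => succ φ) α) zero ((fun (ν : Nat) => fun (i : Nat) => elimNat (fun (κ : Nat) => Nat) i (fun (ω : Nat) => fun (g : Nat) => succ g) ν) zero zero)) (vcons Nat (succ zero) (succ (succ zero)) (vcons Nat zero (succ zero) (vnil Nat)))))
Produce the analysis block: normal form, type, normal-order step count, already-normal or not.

resulting normal form:
  refl (Vec Nat (succ (succ (succ (succ zero))))) (vcons Nat (succ (succ (succ zero))) zero (vcons Nat (succ (succ zero)) zero (vcons Nat (succ zero) (succ (succ zero)) (vcons Nat zero (succ zero) (vnil Nat)))))
type:
  Eq (Vec Nat (succ (succ (succ (succ zero))))) (vcons Nat (succ (succ (succ zero))) zero (vcons Nat (succ (succ zero)) zero (vcons Nat (succ zero) (succ (succ zero)) (vcons Nat zero (succ zero) (vnil Nat))))) (vcons Nat (succ (succ (succ zero))) zero (vcons Nat (succ (succ zero)) zero (vcons Nat (succ zero) (succ (succ zero)) (vcons Nat zero (succ zero) (vnil Nat)))))
reduction steps (normal order): 6
started in normal form: no
first redex: a beta-redex


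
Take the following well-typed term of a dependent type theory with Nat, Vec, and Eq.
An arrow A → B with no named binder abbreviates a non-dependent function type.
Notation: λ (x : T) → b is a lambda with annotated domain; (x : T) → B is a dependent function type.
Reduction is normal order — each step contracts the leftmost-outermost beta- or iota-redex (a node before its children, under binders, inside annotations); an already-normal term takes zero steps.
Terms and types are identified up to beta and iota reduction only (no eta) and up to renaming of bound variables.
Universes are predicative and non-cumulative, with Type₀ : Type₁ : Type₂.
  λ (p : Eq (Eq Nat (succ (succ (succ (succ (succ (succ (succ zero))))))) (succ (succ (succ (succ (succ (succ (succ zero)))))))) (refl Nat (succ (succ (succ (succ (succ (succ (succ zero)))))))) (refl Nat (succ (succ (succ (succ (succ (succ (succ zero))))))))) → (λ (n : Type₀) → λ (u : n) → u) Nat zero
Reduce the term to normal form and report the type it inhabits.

resulting normal form:
  λ (p : Eq (Eq Nat (succ (succ (succ (succ (succ (succ (succ zero))))))) (succ (succ (succ (succ (succ (succ (succ zero)))))))) (refl Nat (succ (succ (succ (succ (succ (succ (succ zero)))))))) (refl Nat (succ (succ (succ (succ (succ (succ (succ zero))))))))) → zero
the term's type:
  Eq (Eq Nat (succ (succ (succ (succ (succ (succ (succ zero))))))) (succ (succ (succ (succ (succ (succ (succ zero)))))))) (refl Nat (succ (succ (succ (succ (succ (succ (succ zero)))))))) (refl Nat (succ (succ (succ (succ (succ (succ (succ zero)))))))) → Nat


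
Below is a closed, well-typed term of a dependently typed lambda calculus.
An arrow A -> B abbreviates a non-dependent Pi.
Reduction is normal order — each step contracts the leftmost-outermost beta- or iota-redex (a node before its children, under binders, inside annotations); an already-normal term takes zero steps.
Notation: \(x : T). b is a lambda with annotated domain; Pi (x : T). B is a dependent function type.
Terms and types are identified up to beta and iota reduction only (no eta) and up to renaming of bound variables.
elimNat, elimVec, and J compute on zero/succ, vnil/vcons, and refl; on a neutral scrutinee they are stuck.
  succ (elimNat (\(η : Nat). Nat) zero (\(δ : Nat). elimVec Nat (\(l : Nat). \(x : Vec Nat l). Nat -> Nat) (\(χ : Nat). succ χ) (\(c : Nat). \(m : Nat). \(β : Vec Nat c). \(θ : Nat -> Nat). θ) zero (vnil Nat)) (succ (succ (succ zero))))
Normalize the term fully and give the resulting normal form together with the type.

normal form:
  succ (succ (succ (succ zero)))
the term's type:
  Nat
observation: reduction starts at an elimNat iota-redex, and 13 normal-order steps reach the normal form.


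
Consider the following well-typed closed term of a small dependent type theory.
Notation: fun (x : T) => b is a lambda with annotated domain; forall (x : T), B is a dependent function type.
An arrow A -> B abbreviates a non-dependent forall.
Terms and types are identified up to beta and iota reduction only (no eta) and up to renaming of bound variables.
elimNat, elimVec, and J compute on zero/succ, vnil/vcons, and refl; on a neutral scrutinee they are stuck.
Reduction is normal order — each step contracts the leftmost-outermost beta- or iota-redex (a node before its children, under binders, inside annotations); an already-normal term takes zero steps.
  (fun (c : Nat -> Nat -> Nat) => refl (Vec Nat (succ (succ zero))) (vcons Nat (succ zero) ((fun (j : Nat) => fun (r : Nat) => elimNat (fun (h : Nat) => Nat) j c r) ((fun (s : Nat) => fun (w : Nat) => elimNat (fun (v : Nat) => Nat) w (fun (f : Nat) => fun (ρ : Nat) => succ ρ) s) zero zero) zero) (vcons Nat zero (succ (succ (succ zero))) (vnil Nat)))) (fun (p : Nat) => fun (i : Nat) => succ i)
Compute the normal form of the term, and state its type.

reduced normal form:
  refl (Vec Nat (succ (succ zero))) (vcons Nat (succ zero) zero (vcons Nat zero (succ (succ (succ zero))) (vnil Nat)))
the term's type:
  Eq (Vec Nat (succ (succ zero))) (vcons Nat (succ zero) zero (vcons Nat zero (succ (succ (succ zero))) (vnil Nat))) (vcons Nat (succ zero) zero (vcons Nat zero (succ (succ (succ zero))) (vnil Nat)))


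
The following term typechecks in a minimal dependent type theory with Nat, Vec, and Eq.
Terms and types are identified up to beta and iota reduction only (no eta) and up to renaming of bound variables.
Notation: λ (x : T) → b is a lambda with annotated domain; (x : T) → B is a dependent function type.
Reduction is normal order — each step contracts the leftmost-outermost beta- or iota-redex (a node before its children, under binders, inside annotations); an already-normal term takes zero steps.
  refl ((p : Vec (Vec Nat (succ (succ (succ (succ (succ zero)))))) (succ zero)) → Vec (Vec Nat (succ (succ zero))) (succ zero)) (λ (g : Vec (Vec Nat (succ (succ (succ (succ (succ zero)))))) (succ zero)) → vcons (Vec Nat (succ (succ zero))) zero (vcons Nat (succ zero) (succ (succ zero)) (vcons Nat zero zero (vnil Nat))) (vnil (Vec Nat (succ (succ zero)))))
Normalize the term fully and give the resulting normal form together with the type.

normal form:
  refl ((p : Vec (Vec Nat (succ (succ (succ (succ (succ zero)))))) (succ zero)) → Vec (Vec Nat (succ (succ zero))) (succ zero)) (λ (g : Vec (Vec Nat (succ (succ (succ (succ (succ zero)))))) (succ zero)) → vcons (Vec Nat (succ (succ zero))) zero (vcons Nat (succ zero) (succ (succ zero)) (vcons Nat zero zero (vnil Nat))) (vnil (Vec Nat (succ (succ zero)))))
the term's type:
  Eq ((p : Vec (Vec Nat (succ (succ (succ (succ (succ zero)))))) (succ zero)) → Vec (Vec Nat (succ (succ zero))) (succ zero)) (λ (g : Vec (Vec Nat (succ (succ (succ (succ (succ zero)))))) (succ zero)) → vcons (Vec Nat (succ (succ zero))) zero (vcons Nat (succ zero) (succ (succ zero)) (vcons Nat zero zero (vnil Nat))) (vnil (Vec Nat (succ (succ zero))))) (λ (k : Vec (Vec Nat (succ (succ (succ (succ (succ zero)))))) (succ zero)) → vcons (Vec Nat (succ (succ zero))) zero (vcons Nat (succ zero) (succ (succ zero)) (vcons Nat zero zero (vnil Nat))) (vnil (Vec Nat (succ (succ zero)))))
observation: no redex remains anywhere in the term; it is its own normal form.


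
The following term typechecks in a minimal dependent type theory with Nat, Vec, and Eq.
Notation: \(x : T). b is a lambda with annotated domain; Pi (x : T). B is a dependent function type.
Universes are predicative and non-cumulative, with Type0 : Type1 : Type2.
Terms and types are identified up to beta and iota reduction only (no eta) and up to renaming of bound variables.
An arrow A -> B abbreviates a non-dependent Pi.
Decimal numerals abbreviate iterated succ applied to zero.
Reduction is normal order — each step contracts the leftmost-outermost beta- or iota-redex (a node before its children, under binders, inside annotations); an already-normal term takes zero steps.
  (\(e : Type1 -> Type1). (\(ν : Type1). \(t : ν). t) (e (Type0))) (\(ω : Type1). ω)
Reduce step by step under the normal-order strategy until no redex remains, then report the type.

normal-order reduction sequence:
  (\(e : Type1 -> Type1). (\(ν : Type1). \(t : ν). t) (e (Type0))) (\(ω : Type1). ω)
  ~> (\(e : Type1). \(ν : e). ν) ((\(t : Type1). t) (Type0))
  ~> \(e : (\(ν : Type1). ν) (Type0)). e
  ~> \(e : Type0). e
type:
  Type0 -> Type0


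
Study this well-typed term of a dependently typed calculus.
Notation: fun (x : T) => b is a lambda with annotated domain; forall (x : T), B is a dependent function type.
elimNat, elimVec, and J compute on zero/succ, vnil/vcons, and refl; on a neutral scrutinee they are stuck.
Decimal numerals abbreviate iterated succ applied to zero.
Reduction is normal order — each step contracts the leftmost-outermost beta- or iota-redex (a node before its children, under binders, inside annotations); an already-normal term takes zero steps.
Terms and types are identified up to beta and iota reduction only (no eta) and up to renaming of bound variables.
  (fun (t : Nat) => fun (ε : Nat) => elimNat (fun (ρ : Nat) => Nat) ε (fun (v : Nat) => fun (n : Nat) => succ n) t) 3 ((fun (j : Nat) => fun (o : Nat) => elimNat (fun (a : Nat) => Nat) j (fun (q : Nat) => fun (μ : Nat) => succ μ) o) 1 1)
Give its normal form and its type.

reduced normal form:
  5
type:
  Nat


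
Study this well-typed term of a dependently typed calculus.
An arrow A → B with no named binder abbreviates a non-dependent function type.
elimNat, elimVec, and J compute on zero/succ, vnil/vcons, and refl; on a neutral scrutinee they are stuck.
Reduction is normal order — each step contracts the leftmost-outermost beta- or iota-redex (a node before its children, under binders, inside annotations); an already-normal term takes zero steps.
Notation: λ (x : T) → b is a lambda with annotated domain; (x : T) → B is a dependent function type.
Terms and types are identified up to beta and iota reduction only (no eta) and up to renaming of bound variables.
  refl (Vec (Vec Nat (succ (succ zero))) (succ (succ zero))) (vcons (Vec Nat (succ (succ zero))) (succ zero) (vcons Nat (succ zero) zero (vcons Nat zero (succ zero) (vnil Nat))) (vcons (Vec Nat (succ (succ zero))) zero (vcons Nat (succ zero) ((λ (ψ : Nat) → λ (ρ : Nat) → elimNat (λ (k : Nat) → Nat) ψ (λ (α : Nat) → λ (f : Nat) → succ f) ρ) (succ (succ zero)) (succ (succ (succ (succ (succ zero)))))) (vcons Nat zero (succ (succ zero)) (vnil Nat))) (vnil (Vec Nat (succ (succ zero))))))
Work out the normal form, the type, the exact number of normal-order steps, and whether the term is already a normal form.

resulting normal form:
  refl (Vec (Vec Nat (succ (succ zero))) (succ (succ zero))) (vcons (Vec Nat (succ (succ zero))) (succ zero) (vcons Nat (succ zero) zero (vcons Nat zero (succ zero) (vnil Nat))) (vcons (Vec Nat (succ (succ zero))) zero (vcons Nat (succ zero) (succ (succ (succ (succ (succ (succ (succ zero))))))) (vcons Nat zero (succ (succ zero)) (vnil Nat))) (vnil (Vec Nat (succ (succ zero))))))
the term's type:
  Eq (Vec (Vec Nat (succ (succ zero))) (succ (succ zero))) (vcons (Vec Nat (succ (succ zero))) (succ zero) (vcons Nat (succ zero) zero (vcons Nat zero (succ zero) (vnil Nat))) (vcons (Vec Nat (succ (succ zero))) zero (vcons Nat (succ zero) (succ (succ (succ (succ (succ (succ (succ zero))))))) (vcons Nat zero (succ (succ zero)) (vnil Nat))) (vnil (Vec Nat (succ (succ zero)))))) (vcons (Vec Nat (succ (succ zero))) (succ zero) (vcons Nat (succ zero) zero (vcons Nat zero (succ zero) (vnil Nat))) (vcons (Vec Nat (succ (succ zero))) zero (vcons Nat (succ zero) (succ (succ (succ (succ (succ (succ (succ zero))))))) (vcons Nat zero (succ (succ zero)) (vnil Nat))) (vnil (Vec Nat (succ (succ zero))))))
reduction steps (normal order): 18
started in normal form: no
first redex: a beta-redex


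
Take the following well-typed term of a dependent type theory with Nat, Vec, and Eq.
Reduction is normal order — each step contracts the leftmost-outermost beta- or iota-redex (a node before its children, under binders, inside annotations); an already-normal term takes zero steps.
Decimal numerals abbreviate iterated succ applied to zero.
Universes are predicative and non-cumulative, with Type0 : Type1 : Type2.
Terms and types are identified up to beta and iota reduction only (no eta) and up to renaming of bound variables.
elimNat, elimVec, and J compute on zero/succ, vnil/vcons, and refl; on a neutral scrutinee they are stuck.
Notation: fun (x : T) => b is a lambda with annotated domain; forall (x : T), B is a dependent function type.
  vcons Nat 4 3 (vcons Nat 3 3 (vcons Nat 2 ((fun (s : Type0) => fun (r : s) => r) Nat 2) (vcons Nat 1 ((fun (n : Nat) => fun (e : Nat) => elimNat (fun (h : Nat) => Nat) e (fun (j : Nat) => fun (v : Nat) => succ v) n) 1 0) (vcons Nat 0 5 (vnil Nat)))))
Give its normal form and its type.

reduced normal form:
  vcons Nat 4 3 (vcons Nat 3 3 (vcons Nat 2 2 (vcons Nat 1 1 (vcons Nat 0 5 (vnil Nat)))))
inferred type:
  Vec Nat 5
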